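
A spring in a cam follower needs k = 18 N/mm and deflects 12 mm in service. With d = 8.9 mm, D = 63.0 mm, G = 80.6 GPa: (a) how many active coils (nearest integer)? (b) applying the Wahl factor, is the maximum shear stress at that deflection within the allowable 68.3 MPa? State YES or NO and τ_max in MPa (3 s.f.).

N_a = Gd⁴/(8D³k) = (80.6×10³)(8.9⁴)/(8·63.0³·18) = 14.04 → N_a = 14
Actual rate k = Gd⁴/(8D³·14) = 18.057 N/mm
Working load F = kδ = 18.057·12 = 216.69 N
C = 63.0/8.9 = 7.0787; K_W = (4C−1)/(4C−4)+0.615/C = 1.2103
τ_max = K_W·8FD/(πd³) = 1.2103·49.311 = 59.68 MPa
τ_max ≤ 68.3 MPa → acceptable

(a) 14 coils; (b) YES, τ_max = 59.7 MPa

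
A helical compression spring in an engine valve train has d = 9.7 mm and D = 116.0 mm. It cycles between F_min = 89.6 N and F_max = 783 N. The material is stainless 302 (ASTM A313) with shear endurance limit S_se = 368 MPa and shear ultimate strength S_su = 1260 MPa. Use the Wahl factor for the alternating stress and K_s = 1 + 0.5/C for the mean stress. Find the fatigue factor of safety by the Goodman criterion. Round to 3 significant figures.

C = D/d = 116.0/9.7 = 11.9588; K_W = (4C−1)/(4C−4)+0.615/C = 1.1199; K_s = 1+0.5/C = 1.0418
F_a = (F_max−F_min)/2 = 346.7 N; F_m = (F_max+F_min)/2 = 436.3 N
τ_a = K_W·8F_aD/(πd³) = 1.1199 × 112.21 = 125.66 MPa
τ_m = K_s·8F_mD/(πd³) = 1.0418 × 141.21 = 147.11 MPa
Goodman: 1/n_f = τ_a/S_se + τ_m/S_su = 125.66/368 + 147.11/1260 = 0.34147 + 0.11676 = 0.45823
n_f = 1/0.45823 = 2.182

2.18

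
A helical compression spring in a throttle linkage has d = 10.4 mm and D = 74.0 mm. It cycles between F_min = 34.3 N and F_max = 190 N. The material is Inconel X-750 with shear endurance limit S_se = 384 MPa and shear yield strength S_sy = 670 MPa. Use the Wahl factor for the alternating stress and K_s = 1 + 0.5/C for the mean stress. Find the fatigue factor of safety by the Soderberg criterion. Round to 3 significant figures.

14.1

C = D/d = 74.0/10.4 = 7.1154; K_W = (4C−1)/(4C−4)+0.615/C = 1.2091; K_s = 1+0.5/C = 1.0703
F_a = (F_max−F_min)/2 = 77.85 N; F_m = (F_max+F_min)/2 = 112.15 N
τ_a = K_W·8F_aD/(πd³) = 1.2091 × 13.042 = 15.768 MPa
τ_m = K_s·8F_mD/(πd³) = 1.0703 × 18.788 = 20.108 MPa
Soderberg: 1/n_f = τ_a/S_se + τ_m/S_sy = 15.768/384 + 20.108/670 = 0.04106 + 0.03001 = 0.071075
n_f = 1/0.071075 = 14.07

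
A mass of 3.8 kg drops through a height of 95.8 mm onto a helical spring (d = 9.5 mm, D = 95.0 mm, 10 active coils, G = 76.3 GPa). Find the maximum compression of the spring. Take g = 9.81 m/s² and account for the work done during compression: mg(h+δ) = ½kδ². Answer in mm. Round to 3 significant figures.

32.5 mm

k = Gd⁴/(8D³N_a) = (76.3×10³)(9.5⁴)/(8·95.0³·10) = 9.0606 N/mm
W = mg = 3.8 × 9.81 = 37.278 N
½kδ² − Wδ − Wh = 0 → δ = (W + √(W² + 2kWh))/k
δ = (37.278 + √(1389.6 + 64715.2))/9.0606 = (37.278 + 257.11)/9.0606 = 32.491 mm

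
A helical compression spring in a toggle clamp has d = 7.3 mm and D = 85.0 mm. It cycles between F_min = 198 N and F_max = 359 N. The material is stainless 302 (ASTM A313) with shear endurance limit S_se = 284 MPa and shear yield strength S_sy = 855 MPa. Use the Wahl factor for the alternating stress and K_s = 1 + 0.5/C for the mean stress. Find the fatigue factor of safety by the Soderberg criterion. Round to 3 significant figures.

C = D/d = 85.0/7.3 = 11.6438; K_W = (4C−1)/(4C−4)+0.615/C = 1.1233; K_s = 1+0.5/C = 1.0429
F_a = (F_max−F_min)/2 = 80.5 N; F_m = (F_max+F_min)/2 = 278.5 N
τ_a = K_W·8F_aD/(πd³) = 1.1233 × 44.791 = 50.312 MPa
τ_m = K_s·8F_mD/(πd³) = 1.0429 × 154.96 = 161.61 MPa
Soderberg: 1/n_f = τ_a/S_se + τ_m/S_sy = 50.312/284 + 161.61/855 = 0.17716 + 0.18902 = 0.36618
n_f = 1/0.36618 = 2.731

2.73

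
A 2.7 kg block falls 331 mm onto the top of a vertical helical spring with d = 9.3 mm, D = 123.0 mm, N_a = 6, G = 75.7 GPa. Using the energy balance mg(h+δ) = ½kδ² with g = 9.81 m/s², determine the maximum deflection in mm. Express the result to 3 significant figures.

k = Gd⁴/(8D³N_a) = (75.7×10³)(9.3⁴)/(8·123.0³·6) = 6.3397 N/mm
W = mg = 2.7 × 9.81 = 26.487 N
½kδ² − Wδ − Wh = 0 → δ = (W + √(W² + 2kWh))/k
δ = (26.487 + √(701.56 + 111163))/6.3397 = (26.487 + 334.46)/6.3397 = 56.934 mm

56.9 mm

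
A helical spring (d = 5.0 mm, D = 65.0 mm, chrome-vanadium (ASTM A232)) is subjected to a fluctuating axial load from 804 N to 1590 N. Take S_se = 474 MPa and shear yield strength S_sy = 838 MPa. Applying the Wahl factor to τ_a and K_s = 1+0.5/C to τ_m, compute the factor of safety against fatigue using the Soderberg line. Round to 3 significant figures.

0.314

C = D/d = 65.0/5.0 = 13.0000; K_W = (4C−1)/(4C−4)+0.615/C = 1.1098; K_s = 1+0.5/C = 1.0385
F_a = (F_max−F_min)/2 = 393 N; F_m = (F_max+F_min)/2 = 1197 N
τ_a = K_W·8F_aD/(πd³) = 1.1098 × 520.4 = 577.54 MPa
τ_m = K_s·8F_mD/(πd³) = 1.0385 × 1585 = 1646 MPa
Soderberg: 1/n_f = τ_a/S_se + τ_m/S_sy = 577.54/474 + 1646/838 = 1.21844 + 1.96419 = 3.1826
n_f = 1/3.1826 = 0.3142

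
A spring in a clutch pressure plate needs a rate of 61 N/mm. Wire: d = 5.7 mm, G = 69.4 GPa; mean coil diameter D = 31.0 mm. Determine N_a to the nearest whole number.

N_a = Gd⁴/(8D³k) = (69.4×10³ × 5.7⁴)/(8 × 31.0³ × 61)
    = 7.32586e+07 / 1.4538e+07 = 5.039 → 5 coils

5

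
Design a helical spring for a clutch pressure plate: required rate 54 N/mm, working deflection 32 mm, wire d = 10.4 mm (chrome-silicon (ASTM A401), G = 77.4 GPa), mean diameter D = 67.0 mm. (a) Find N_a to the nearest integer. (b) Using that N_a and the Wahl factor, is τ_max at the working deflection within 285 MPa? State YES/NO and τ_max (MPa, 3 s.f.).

N_a = Gd⁴/(8D³k) = (77.4×10³)(10.4⁴)/(8·67.0³·54) = 6.969 → N_a = 7
Actual rate k = Gd⁴/(8D³·7) = 53.76 N/mm
Working load F = kδ = 53.76·32 = 1720.3 N
C = 67.0/10.4 = 6.4423; K_W = (4C−1)/(4C−4)+0.615/C = 1.2333
τ_max = K_W·8FD/(πd³) = 1.2333·260.93 = 321.8 MPa
τ_max > 285 MPa → exceeds allowable

(a) 7 coils; (b) NO, τ_max = 322 MPa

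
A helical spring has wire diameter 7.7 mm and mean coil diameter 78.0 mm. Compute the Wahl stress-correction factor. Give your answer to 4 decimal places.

1.1429

C = D/d = 78.0/7.7 = 10.1299
K_W = (4C−1)/(4C−4) + 0.615/C = 39.519/36.519 + 0.0607 = 1.1429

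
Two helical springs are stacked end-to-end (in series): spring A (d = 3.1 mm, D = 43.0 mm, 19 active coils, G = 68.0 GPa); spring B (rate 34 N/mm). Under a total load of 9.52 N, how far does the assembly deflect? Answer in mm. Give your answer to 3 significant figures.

18.6 mm

k_A = Gd⁴/(8D³N_a) = (68.0×10³)(3.1⁴)/(8·43.0³·19) = 0.51964 N/mm
Series: 1/k_eq = 1/0.51964 + 1/34 = 1.9538; k_eq = 0.51182 N/mm
δ = F/k_eq = 9.52/0.51182 = 18.6 mm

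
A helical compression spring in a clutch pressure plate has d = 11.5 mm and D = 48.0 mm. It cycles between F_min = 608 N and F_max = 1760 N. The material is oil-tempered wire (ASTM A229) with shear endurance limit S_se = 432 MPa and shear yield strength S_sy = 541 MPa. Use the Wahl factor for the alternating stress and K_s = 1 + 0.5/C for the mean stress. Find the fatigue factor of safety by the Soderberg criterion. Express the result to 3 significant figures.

2.90

C = D/d = 48.0/11.5 = 4.1739; K_W = (4C−1)/(4C−4)+0.615/C = 1.3836; K_s = 1+0.5/C = 1.1198
F_a = (F_max−F_min)/2 = 576 N; F_m = (F_max+F_min)/2 = 1184 N
τ_a = K_W·8F_aD/(πd³) = 1.3836 × 46.292 = 64.052 MPa
τ_m = K_s·8F_mD/(πd³) = 1.1198 × 95.157 = 106.56 MPa
Soderberg: 1/n_f = τ_a/S_se + τ_m/S_sy = 64.052/432 + 106.56/541 = 0.14827 + 0.19696 = 0.34523
n_f = 1/0.34523 = 2.897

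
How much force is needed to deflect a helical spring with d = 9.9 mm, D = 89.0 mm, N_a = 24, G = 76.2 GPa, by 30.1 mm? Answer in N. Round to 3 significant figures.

163 N

k = Gd⁴/(8D³N_a) = (76.2×10³)(9.9⁴)/(8·89.0³·24) = 5.4078 N/mm
F = k·δ = 5.4078 × 30.1 = 162.78 N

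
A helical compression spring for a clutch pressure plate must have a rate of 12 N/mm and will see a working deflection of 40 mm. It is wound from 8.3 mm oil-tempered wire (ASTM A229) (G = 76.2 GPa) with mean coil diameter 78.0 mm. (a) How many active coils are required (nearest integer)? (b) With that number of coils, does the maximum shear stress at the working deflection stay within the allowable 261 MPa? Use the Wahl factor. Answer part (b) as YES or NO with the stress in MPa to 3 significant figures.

N_a = Gd⁴/(8D³k) = (76.2×10³)(8.3⁴)/(8·78.0³·12) = 7.938 → N_a = 8
Actual rate k = Gd⁴/(8D³·8) = 11.907 N/mm
Working load F = kδ = 11.907·40 = 476.28 N
C = 78.0/8.3 = 9.3976; K_W = (4C−1)/(4C−4)+0.615/C = 1.1548
τ_max = K_W·8FD/(πd³) = 1.1548·165.45 = 191.05 MPa
τ_max ≤ 261 MPa → acceptable

(a) 8 coils; (b) YES, τ_max = 191 MPa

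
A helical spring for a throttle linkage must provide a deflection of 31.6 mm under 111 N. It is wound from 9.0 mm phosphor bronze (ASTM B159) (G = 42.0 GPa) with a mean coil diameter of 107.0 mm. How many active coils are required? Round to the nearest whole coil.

8

Required rate k = F/δ = 111/31.6 = 3.5127 N/mm
N_a = Gd⁴/(8D³k) = (42.0×10³ × 9.0⁴)/(8 × 107.0³ × 3.5127)
    = 2.75562e+08 / 3.44253e+07 = 8.005 → 8 coils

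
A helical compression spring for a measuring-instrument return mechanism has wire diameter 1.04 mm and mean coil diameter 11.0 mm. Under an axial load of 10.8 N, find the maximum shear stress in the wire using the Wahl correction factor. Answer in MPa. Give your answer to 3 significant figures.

Spring index C = D/d = 11.0/1.04 = 10.5769
K_W = (4C−1)/(4C−4) + 0.615/C = 41.308/38.308 + 0.0581 = 1.1365
τ₀ = 8FD/(πd³) = 8·10.8·11.0/(π·1.04³) = 950.4/3.5339 = 268.94 MPa
τ_max = K·τ₀ = 1.1365 × 268.94 = 305.64 MPa

306 MPa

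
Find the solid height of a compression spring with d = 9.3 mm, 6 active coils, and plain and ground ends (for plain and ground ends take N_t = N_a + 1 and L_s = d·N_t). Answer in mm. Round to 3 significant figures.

plain and ground ends: N_t = N_a + 1 = 6 + 1 = 7
L_s = d·N_t = 9.3 × 7 = 65.1 mm

65.1 mm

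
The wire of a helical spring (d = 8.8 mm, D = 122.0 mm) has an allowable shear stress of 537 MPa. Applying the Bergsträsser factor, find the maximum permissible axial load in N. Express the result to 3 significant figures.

1080 N

C = D/d = 122.0/8.8 = 13.8636
K_B = (4C+2)/(4C−3) = 57.455/52.455 = 1.0953
τ_max = K·8FD/(πd³) → F_max = τ_allow·πd³/(8DK)
F_max = 537·π·8.8³/(8·122.0·1.0953) = 1.1497e+06/1069 = 1075.4 N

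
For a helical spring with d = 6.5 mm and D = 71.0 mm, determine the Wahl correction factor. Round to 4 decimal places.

C = D/d = 71.0/6.5 = 10.9231
K_W = (4C−1)/(4C−4) + 0.615/C = 42.692/39.692 + 0.0563 = 1.1319

1.1319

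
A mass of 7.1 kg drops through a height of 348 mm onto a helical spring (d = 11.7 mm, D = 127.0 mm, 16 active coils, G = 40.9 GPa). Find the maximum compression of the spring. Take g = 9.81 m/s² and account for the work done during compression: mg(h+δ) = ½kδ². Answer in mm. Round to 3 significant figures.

155 mm

k = Gd⁴/(8D³N_a) = (40.9×10³)(11.7⁴)/(8·127.0³·16) = 2.9231 N/mm
W = mg = 7.1 × 9.81 = 69.651 N
½kδ² − Wδ − Wh = 0 → δ = (W + √(W² + 2kWh))/k
δ = (69.651 + √(4851.3 + 141704))/2.9231 = (69.651 + 382.83)/2.9231 = 154.79 mm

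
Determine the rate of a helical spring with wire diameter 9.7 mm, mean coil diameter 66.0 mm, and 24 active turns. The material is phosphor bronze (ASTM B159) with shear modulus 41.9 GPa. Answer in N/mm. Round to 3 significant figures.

k = Gd⁴/(8D³N_a) = (41.9×10³ × 9.7⁴) / (8 × 66.0³ × 24)
  = 3.70938e+08 / 5.51992e+07 = 6.72 N/mm

6.72 N/mm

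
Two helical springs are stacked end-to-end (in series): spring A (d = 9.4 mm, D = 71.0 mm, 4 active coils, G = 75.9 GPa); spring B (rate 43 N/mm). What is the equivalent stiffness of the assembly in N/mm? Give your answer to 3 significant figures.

23.5 N/mm

k_A = Gd⁴/(8D³N_a) = (75.9×10³)(9.4⁴)/(8·71.0³·4) = 51.74 N/mm
Series: 1/k_eq = 1/51.74 + 1/43 = 0.042583; k_eq = 23.483 N/mm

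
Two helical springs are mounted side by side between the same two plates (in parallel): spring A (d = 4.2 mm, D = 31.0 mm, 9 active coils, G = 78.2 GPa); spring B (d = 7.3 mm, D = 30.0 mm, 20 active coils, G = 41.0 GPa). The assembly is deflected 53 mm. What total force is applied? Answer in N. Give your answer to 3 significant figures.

k_A = Gd⁴/(8D³N_a) = (78.2×10³)(4.2⁴)/(8·31.0³·9) = 11.345 N/mm
k_B = Gd⁴/(8D³N_a) = (41.0×10³)(7.3⁴)/(8·30.0³·20) = 26.952 N/mm
Parallel: k_eq = 11.345 + 26.952 = 38.297 N/mm
F = k_eq·δ = 38.297·53 = 2029.7 N

2030 N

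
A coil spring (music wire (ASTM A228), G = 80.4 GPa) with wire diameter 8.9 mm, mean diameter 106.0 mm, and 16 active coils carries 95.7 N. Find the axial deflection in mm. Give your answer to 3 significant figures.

28.9 mm

k = Gd⁴/(8D³N_a) = (80.4×10³)(8.9⁴)/(8·106.0³·16) = 3.3089 N/mm
δ = F/k = 95.7 / 3.3089 = 28.922 mm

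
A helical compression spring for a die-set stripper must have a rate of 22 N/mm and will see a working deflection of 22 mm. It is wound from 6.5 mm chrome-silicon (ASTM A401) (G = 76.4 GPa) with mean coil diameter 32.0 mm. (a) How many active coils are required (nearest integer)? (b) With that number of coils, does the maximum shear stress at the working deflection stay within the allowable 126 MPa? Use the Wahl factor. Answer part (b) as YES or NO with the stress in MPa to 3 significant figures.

(a) 24 coils; (b) NO, τ_max = 186 MPa

N_a = Gd⁴/(8D³k) = (76.4×10³)(6.5⁴)/(8·32.0³·22) = 23.65 → N_a = 24
Actual rate k = Gd⁴/(8D³·24) = 21.677 N/mm
Working load F = kδ = 21.677·22 = 476.89 N
C = 32.0/6.5 = 4.9231; K_W = (4C−1)/(4C−4)+0.615/C = 1.3161
τ_max = K_W·8FD/(πd³) = 1.3161·141.5 = 186.23 MPa
τ_max > 126 MPa → exceeds allowable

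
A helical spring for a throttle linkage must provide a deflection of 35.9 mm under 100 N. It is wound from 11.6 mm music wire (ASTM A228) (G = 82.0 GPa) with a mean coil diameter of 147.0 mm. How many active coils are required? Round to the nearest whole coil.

21

Required rate k = F/δ = 100/35.9 = 2.7855 N/mm
N_a = Gd⁴/(8D³k) = (82.0×10³ × 11.6⁴)/(8 × 147.0³ × 2.7855)
    = 1.48472e+09 / 7.0786e+07 = 20.97 → 21 coils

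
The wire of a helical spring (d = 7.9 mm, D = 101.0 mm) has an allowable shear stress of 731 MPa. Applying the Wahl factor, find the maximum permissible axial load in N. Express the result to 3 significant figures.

C = D/d = 101.0/7.9 = 12.7848
K_W = (4C−1)/(4C−4) + 0.615/C = 50.139/47.139 + 0.0481 = 1.1117
τ_max = K·8FD/(πd³) → F_max = τ_allow·πd³/(8DK)
F_max = 731·π·7.9³/(8·101.0·1.1117) = 1.1323e+06/898.29 = 1260.5 N

1260 N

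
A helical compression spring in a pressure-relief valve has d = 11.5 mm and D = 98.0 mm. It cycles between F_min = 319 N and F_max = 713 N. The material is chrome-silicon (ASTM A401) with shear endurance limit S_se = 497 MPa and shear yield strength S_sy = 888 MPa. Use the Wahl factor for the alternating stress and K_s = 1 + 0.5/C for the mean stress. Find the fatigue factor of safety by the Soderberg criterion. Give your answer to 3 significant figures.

C = D/d = 98.0/11.5 = 8.5217; K_W = (4C−1)/(4C−4)+0.615/C = 1.1719; K_s = 1+0.5/C = 1.0587
F_a = (F_max−F_min)/2 = 197 N; F_m = (F_max+F_min)/2 = 516 N
τ_a = K_W·8F_aD/(πd³) = 1.1719 × 32.325 = 37.881 MPa
τ_m = K_s·8F_mD/(πd³) = 1.0587 × 84.669 = 89.636 MPa
Soderberg: 1/n_f = τ_a/S_se + τ_m/S_sy = 37.881/497 + 89.636/888 = 0.07622 + 0.10094 = 0.17716
n_f = 1/0.17716 = 5.645

5.64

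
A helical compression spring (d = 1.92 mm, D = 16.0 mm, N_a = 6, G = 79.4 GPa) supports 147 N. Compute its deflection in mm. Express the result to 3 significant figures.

26.8 mm

k = Gd⁴/(8D³N_a) = (79.4×10³)(1.92⁴)/(8·16.0³·6) = 5.4881 N/mm
δ = F/k = 147 / 5.4881 = 26.785 mm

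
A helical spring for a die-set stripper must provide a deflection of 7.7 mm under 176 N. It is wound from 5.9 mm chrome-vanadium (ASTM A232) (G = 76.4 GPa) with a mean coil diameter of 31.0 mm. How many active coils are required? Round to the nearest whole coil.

Required rate k = F/δ = 176/7.7 = 22.857 N/mm
N_a = Gd⁴/(8D³k) = (76.4×10³ × 5.9⁴)/(8 × 31.0³ × 22.857)
    = 9.25766e+07 / 5.4475e+06 = 16.99 → 17 coils

17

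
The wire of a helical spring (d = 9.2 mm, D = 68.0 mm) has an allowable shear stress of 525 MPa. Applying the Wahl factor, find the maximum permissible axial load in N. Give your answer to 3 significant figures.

1970 N

C = D/d = 68.0/9.2 = 7.3913
K_W = (4C−1)/(4C−4) + 0.615/C = 28.565/25.565 + 0.0832 = 1.2006
τ_max = K·8FD/(πd³) → F_max = τ_allow·πd³/(8DK)
F_max = 525·π·9.2³/(8·68.0·1.2006) = 1.2843e+06/653.1 = 1966.5 N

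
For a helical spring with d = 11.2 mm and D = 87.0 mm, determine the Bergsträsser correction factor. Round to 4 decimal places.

C = D/d = 87.0/11.2 = 7.7679
K_B = (4C+2)/(4C−3) = 33.071/28.071 = 1.1781

1.1781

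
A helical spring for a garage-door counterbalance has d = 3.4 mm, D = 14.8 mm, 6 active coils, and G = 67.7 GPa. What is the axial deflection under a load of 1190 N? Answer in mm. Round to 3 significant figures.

20.5 mm

k = Gd⁴/(8D³N_a) = (67.7×10³)(3.4⁴)/(8·14.8³·6) = 58.14 N/mm
δ = F/k = 1190 / 58.14 = 20.468 mm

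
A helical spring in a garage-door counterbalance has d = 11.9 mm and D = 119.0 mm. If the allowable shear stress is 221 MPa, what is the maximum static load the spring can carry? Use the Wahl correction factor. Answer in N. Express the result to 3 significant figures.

1070 N

C = D/d = 119.0/11.9 = 10.0000
K_W = (4C−1)/(4C−4) + 0.615/C = 39.000/36.000 + 0.0615 = 1.1448
τ_max = K·8FD/(πd³) → F_max = τ_allow·πd³/(8DK)
F_max = 221·π·11.9³/(8·119.0·1.1448) = 1.17e+06/1089.9 = 1073.5 N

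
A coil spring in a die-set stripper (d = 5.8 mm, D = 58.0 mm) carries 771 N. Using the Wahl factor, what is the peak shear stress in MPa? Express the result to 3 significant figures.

668 MPa

Spring index C = D/d = 58.0/5.8 = 10.0000
K_W = (4C−1)/(4C−4) + 0.615/C = 39.000/36.000 + 0.0615 = 1.1448
τ₀ = 8FD/(πd³) = 8·771·58.0/(π·5.8³) = 357744/612.96 = 583.63 MPa
τ_max = K·τ₀ = 1.1448 × 583.63 = 668.16 MPa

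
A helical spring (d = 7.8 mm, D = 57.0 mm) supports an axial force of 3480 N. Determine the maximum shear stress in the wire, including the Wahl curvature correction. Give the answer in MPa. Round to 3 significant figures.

1280 MPa

Spring index C = D/d = 57.0/7.8 = 7.3077
K_W = (4C−1)/(4C−4) + 0.615/C = 28.231/25.231 + 0.0842 = 1.2031
τ₀ = 8FD/(πd³) = 8·3480·57.0/(π·7.8³) = 1.58688e+06/1490.8 = 1064.4 MPa
τ_max = K·τ₀ = 1.2031 × 1064.4 = 1280.6 MPa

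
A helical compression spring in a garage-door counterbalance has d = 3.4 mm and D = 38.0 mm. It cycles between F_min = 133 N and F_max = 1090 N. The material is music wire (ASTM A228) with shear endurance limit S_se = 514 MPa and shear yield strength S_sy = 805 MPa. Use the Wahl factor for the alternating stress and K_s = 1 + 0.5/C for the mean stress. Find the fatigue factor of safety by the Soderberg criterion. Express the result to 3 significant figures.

0.220

C = D/d = 38.0/3.4 = 11.1765; K_W = (4C−1)/(4C−4)+0.615/C = 1.1287; K_s = 1+0.5/C = 1.0447
F_a = (F_max−F_min)/2 = 478.5 N; F_m = (F_max+F_min)/2 = 611.5 N
τ_a = K_W·8F_aD/(πd³) = 1.1287 × 1178.1 = 1329.7 MPa
τ_m = K_s·8F_mD/(πd³) = 1.0447 × 1505.5 = 1572.9 MPa
Soderberg: 1/n_f = τ_a/S_se + τ_m/S_sy = 1329.7/514 + 1572.9/805 = 2.58699 + 1.95386 = 4.5409
n_f = 1/4.5409 = 0.2202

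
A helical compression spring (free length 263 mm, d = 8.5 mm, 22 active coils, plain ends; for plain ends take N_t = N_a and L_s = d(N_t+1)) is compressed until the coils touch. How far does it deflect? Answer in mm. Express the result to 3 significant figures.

67.5 mm

N_t = 22; L_s = 8.5·23 = 195.5 mm
δ_solid = L₀ − L_s = 263 − 195.5 = 67.5 mm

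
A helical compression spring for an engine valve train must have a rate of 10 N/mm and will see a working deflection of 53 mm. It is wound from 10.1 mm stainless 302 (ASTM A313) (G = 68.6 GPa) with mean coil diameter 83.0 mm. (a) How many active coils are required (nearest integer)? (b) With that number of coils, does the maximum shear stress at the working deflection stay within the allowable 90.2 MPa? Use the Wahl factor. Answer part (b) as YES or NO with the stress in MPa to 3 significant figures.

N_a = Gd⁴/(8D³k) = (68.6×10³)(10.1⁴)/(8·83.0³·10) = 15.61 → N_a = 16
Actual rate k = Gd⁴/(8D³·16) = 9.7536 N/mm
Working load F = kδ = 9.7536·53 = 516.94 N
C = 83.0/10.1 = 8.2178; K_W = (4C−1)/(4C−4)+0.615/C = 1.1787
τ_max = K_W·8FD/(πd³) = 1.1787·106.05 = 125 MPa
τ_max > 90.2 MPa → exceeds allowable

(a) 16 coils; (b) NO, τ_max = 125 MPa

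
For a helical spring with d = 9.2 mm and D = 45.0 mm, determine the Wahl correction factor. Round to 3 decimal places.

1.318

C = D/d = 45.0/9.2 = 4.8913
K_W = (4C−1)/(4C−4) + 0.615/C = 18.565/15.565 + 0.1257 = 1.3185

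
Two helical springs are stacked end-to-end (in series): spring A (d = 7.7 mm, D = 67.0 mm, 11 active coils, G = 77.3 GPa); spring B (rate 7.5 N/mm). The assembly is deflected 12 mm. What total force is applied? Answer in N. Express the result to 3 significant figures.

k_A = Gd⁴/(8D³N_a) = (77.3×10³)(7.7⁴)/(8·67.0³·11) = 10.267 N/mm
Series: 1/k_eq = 1/10.267 + 1/7.5 = 0.23073; k_eq = 4.334 N/mm
F = k_eq·δ = 4.334·12 = 52.008 N

52.0 N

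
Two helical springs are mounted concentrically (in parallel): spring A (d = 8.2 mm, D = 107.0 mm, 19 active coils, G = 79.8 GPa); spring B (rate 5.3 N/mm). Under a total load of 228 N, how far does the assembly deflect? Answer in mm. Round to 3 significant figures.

k_A = Gd⁴/(8D³N_a) = (79.8×10³)(8.2⁴)/(8·107.0³·19) = 1.9376 N/mm
Parallel: k_eq = 1.9376 + 5.3 = 7.2376 N/mm
δ = F/k_eq = 228/7.2376 = 31.502 mm

31.5 mm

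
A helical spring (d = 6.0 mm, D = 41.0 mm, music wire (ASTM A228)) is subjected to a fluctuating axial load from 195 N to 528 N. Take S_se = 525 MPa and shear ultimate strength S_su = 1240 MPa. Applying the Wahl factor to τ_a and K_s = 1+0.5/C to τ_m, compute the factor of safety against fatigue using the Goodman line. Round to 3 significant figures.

2.96

C = D/d = 41.0/6.0 = 6.8333; K_W = (4C−1)/(4C−4)+0.615/C = 1.2186; K_s = 1+0.5/C = 1.0732
F_a = (F_max−F_min)/2 = 166.5 N; F_m = (F_max+F_min)/2 = 361.5 N
τ_a = K_W·8F_aD/(πd³) = 1.2186 × 80.479 = 98.07 MPa
τ_m = K_s·8F_mD/(πd³) = 1.0732 × 174.73 = 187.52 MPa
Goodman: 1/n_f = τ_a/S_se + τ_m/S_su = 98.07/525 + 187.52/1240 = 0.18680 + 0.15123 = 0.33803
n_f = 1/0.33803 = 2.958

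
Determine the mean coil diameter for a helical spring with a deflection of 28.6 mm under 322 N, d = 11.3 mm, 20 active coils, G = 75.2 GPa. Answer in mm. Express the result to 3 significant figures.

Required rate k = F/δ = 322/28.6 = 11.259 N/mm
D = (Gd⁴/(8N_a·k))^(1/3) = (75.2×10³·11.3⁴/(8·20·11.259))^(1/3)
  = (680647)^(1/3) = 87.9645 mm

88.0 mm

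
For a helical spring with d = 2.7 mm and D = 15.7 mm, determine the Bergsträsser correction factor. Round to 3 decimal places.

C = D/d = 15.7/2.7 = 5.8148
K_B = (4C+2)/(4C−3) = 25.259/20.259 = 1.2468

1.247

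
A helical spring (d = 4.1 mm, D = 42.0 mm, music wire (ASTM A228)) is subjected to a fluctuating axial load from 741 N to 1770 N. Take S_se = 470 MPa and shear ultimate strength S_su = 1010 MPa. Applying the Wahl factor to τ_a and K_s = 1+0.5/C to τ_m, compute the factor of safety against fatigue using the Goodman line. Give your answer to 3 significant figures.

0.252

C = D/d = 42.0/4.1 = 10.2439; K_W = (4C−1)/(4C−4)+0.615/C = 1.1412; K_s = 1+0.5/C = 1.0488
F_a = (F_max−F_min)/2 = 514.5 N; F_m = (F_max+F_min)/2 = 1255.5 N
τ_a = K_W·8F_aD/(πd³) = 1.1412 × 798.4 = 911.12 MPa
τ_m = K_s·8F_mD/(πd³) = 1.0488 × 1948.3 = 2043.4 MPa
Goodman: 1/n_f = τ_a/S_se + τ_m/S_su = 911.12/470 + 2043.4/1010 = 1.93854 + 2.02316 = 3.9617
n_f = 1/3.9617 = 0.2524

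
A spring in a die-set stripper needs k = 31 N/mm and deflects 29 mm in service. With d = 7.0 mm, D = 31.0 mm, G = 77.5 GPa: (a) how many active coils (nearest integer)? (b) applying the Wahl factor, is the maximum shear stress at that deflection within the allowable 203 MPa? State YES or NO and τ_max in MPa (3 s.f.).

N_a = Gd⁴/(8D³k) = (77.5×10³)(7.0⁴)/(8·31.0³·31) = 25.19 → N_a = 25
Actual rate k = Gd⁴/(8D³·25) = 31.23 N/mm
Working load F = kδ = 31.23·29 = 905.68 N
C = 31.0/7.0 = 4.4286; K_W = (4C−1)/(4C−4)+0.615/C = 1.3576
τ_max = K_W·8FD/(πd³) = 1.3576·208.44 = 282.98 MPa
τ_max > 203 MPa → exceeds allowable

(a) 25 coils; (b) NO, τ_max = 283 MPa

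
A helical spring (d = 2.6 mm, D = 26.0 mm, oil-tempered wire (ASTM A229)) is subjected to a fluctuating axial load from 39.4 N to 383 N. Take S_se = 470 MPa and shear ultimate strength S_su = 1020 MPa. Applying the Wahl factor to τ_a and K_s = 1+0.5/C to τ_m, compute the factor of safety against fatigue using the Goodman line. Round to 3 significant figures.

C = D/d = 26.0/2.6 = 10.0000; K_W = (4C−1)/(4C−4)+0.615/C = 1.1448; K_s = 1+0.5/C = 1.0500
F_a = (F_max−F_min)/2 = 171.8 N; F_m = (F_max+F_min)/2 = 211.2 N
τ_a = K_W·8F_aD/(πd³) = 1.1448 × 647.17 = 740.9 MPa
τ_m = K_s·8F_mD/(πd³) = 1.0500 × 795.59 = 835.37 MPa
Goodman: 1/n_f = τ_a/S_se + τ_m/S_su = 740.9/470 + 835.37/1020 = 1.57638 + 0.81899 = 2.3954
n_f = 1/2.3954 = 0.4175

0.417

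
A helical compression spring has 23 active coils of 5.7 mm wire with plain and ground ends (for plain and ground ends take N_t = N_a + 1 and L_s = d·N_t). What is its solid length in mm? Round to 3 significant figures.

137 mm

plain and ground ends: N_t = N_a + 1 = 23 + 1 = 24
L_s = d·N_t = 5.7 × 24 = 136.8 mm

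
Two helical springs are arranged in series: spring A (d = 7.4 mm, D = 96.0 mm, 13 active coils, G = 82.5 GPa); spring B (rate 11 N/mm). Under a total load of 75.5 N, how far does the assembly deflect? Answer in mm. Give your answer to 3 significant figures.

34.9 mm

k_A = Gd⁴/(8D³N_a) = (82.5×10³)(7.4⁴)/(8·96.0³·13) = 2.6886 N/mm
Series: 1/k_eq = 1/2.6886 + 1/11 = 0.46284; k_eq = 2.1606 N/mm
δ = F/k_eq = 75.5/2.1606 = 34.945 mm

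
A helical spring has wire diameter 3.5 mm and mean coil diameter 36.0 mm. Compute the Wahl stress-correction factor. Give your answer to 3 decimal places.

1.141

C = D/d = 36.0/3.5 = 10.2857
K_W = (4C−1)/(4C−4) + 0.615/C = 40.143/37.143 + 0.0598 = 1.1406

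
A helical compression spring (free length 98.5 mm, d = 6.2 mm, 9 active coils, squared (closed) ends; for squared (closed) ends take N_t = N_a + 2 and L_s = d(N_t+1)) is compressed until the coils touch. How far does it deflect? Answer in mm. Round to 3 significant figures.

24.1 mm

N_t = 11; L_s = 6.2·12 = 74.4 mm
δ_solid = L₀ − L_s = 98.5 − 74.4 = 24.1 mm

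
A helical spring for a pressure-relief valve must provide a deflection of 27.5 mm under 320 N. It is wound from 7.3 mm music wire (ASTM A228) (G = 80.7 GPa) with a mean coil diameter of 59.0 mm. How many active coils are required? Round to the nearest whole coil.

Required rate k = F/δ = 320/27.5 = 11.636 N/mm
N_a = Gd⁴/(8D³k) = (80.7×10³ × 7.3⁴)/(8 × 59.0³ × 11.636)
    = 2.29174e+08 / 1.91189e+07 = 11.99 → 12 coils

12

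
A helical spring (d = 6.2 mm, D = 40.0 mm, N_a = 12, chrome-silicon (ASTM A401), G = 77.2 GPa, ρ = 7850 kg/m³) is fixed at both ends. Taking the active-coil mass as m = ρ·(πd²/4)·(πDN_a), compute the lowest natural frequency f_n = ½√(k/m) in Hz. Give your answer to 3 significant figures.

k = Gd⁴/(8D³N_a) = (77.2×10³)(6.2⁴)/(8·40.0³·12) = 18.567 N/mm = 18567 N/m
Wire length L = πDN_a = π·40.0·12 = 1508 mm
m = ρ·(πd²/4)·L = 7850 × 30.191×10⁻⁶ m² × 1.508 m = 0.35738 kg
f_n = ½√(k/m) = 0.5·√(18567/0.35738) = 0.5·√(51952) = 113.96 Hz

114 Hz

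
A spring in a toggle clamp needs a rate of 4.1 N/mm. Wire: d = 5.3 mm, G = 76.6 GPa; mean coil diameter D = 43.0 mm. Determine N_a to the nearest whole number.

N_a = Gd⁴/(8D³k) = (76.6×10³ × 5.3⁴)/(8 × 43.0³ × 4.1)
    = 6.04411e+07 / 2.60783e+06 = 23.18 → 23 coils

23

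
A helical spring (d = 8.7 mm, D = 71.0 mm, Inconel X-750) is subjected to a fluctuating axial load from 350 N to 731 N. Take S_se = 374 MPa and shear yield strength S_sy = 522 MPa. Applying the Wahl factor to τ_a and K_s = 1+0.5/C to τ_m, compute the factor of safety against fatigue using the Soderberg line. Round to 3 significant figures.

2.14

C = D/d = 71.0/8.7 = 8.1609; K_W = (4C−1)/(4C−4)+0.615/C = 1.1801; K_s = 1+0.5/C = 1.0613
F_a = (F_max−F_min)/2 = 190.5 N; F_m = (F_max+F_min)/2 = 540.5 N
τ_a = K_W·8F_aD/(πd³) = 1.1801 × 52.304 = 61.724 MPa
τ_m = K_s·8F_mD/(πd³) = 1.0613 × 148.4 = 157.49 MPa
Soderberg: 1/n_f = τ_a/S_se + τ_m/S_sy = 61.724/374 + 157.49/522 = 0.16504 + 0.30171 = 0.46675
n_f = 1/0.46675 = 2.142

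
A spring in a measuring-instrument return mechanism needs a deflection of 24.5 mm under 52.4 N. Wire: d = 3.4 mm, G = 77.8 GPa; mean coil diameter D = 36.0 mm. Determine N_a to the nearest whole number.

13

Required rate k = F/δ = 52.4/24.5 = 2.1388 N/mm
N_a = Gd⁴/(8D³k) = (77.8×10³ × 3.4⁴)/(8 × 36.0³ × 2.1388)
    = 1.03967e+07 / 798294 = 13.02 → 13 coils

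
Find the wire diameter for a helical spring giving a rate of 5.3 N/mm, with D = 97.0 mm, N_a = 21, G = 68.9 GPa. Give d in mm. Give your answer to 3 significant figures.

d = (8D³N_a·k / G)^(1/4) = (8·97.0³·21·5.3 / (68.9×10³))^0.25
  = (11795)^0.25 = 10.4213 mm

10.4 mm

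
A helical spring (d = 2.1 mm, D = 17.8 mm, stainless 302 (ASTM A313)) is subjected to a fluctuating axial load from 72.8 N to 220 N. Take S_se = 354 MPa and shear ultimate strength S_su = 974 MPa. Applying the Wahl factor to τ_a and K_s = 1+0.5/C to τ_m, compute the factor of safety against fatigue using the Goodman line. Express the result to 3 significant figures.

C = D/d = 17.8/2.1 = 8.4762; K_W = (4C−1)/(4C−4)+0.615/C = 1.1729; K_s = 1+0.5/C = 1.0590
F_a = (F_max−F_min)/2 = 73.6 N; F_m = (F_max+F_min)/2 = 146.4 N
τ_a = K_W·8F_aD/(πd³) = 1.1729 × 360.23 = 422.5 MPa
τ_m = K_s·8F_mD/(πd³) = 1.0590 × 716.54 = 758.81 MPa
Goodman: 1/n_f = τ_a/S_se + τ_m/S_su = 422.5/354 + 758.81/974 = 1.19352 + 0.77907 = 1.9726
n_f = 1/1.9726 = 0.5069

0.507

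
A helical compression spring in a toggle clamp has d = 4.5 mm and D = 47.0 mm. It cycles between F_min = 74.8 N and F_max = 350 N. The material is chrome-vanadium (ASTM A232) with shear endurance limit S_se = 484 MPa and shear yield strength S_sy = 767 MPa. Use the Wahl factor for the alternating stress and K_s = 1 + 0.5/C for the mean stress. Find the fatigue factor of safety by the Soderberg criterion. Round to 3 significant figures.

1.24

C = D/d = 47.0/4.5 = 10.4444; K_W = (4C−1)/(4C−4)+0.615/C = 1.1383; K_s = 1+0.5/C = 1.0479
F_a = (F_max−F_min)/2 = 137.6 N; F_m = (F_max+F_min)/2 = 212.4 N
τ_a = K_W·8F_aD/(πd³) = 1.1383 × 180.73 = 205.72 MPa
τ_m = K_s·8F_mD/(πd³) = 1.0479 × 278.97 = 292.32 MPa
Soderberg: 1/n_f = τ_a/S_se + τ_m/S_sy = 205.72/484 + 292.32/767 = 0.42504 + 0.38113 = 0.80616
n_f = 1/0.80616 = 1.24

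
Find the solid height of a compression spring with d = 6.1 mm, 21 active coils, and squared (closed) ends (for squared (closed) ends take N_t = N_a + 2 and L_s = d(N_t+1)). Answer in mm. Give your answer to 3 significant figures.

146 mm

squared (closed) ends: N_t = N_a + 2 = 21 + 2 = 23
L_s = d·(N_t+1) = 6.1 × 24 = 146.4 mm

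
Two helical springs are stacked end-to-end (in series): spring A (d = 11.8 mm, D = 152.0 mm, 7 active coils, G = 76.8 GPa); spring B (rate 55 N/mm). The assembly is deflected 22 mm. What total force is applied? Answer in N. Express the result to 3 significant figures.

146 N

k_A = Gd⁴/(8D³N_a) = (76.8×10³)(11.8⁴)/(8·152.0³·7) = 7.5713 N/mm
Series: 1/k_eq = 1/7.5713 + 1/55 = 0.15026; k_eq = 6.6552 N/mm
F = k_eq·δ = 6.6552·22 = 146.41 N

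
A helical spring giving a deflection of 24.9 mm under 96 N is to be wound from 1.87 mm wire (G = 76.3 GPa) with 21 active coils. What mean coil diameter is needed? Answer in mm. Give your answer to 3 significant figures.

11.3 mm

Required rate k = F/δ = 96/24.9 = 3.8554 N/mm
D = (Gd⁴/(8N_a·k))^(1/3) = (76.3×10³·1.87⁴/(8·21·3.8554))^(1/3)
  = (1440.49)^(1/3) = 11.2937 mm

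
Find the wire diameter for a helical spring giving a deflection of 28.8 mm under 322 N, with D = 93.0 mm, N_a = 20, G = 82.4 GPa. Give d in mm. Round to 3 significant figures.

11.5 mm

Required rate k = F/δ = 322/28.8 = 11.181 N/mm
d = (8D³N_a·k / G)^(1/4) = (8·93.0³·20·11.181 / (82.4×10³))^0.25
  = (17462)^0.25 = 11.4955 mm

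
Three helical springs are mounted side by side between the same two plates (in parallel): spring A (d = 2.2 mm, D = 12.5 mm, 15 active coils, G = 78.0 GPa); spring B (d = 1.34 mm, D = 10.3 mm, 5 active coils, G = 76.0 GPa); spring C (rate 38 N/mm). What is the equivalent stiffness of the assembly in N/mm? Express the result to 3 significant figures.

51.4 N/mm

k_A = Gd⁴/(8D³N_a) = (78.0×10³)(2.2⁴)/(8·12.5³·15) = 7.796 N/mm
k_B = Gd⁴/(8D³N_a) = (76.0×10³)(1.34⁴)/(8·10.3³·5) = 5.6061 N/mm
Parallel: k_eq = 7.796 + 5.6061 + 38 = 51.402 N/mm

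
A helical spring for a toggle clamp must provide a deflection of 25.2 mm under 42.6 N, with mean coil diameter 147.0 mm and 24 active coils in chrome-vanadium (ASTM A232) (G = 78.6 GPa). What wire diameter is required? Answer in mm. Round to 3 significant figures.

10.7 mm

Required rate k = F/δ = 42.6/25.2 = 1.6905 N/mm
d = (8D³N_a·k / G)^(1/4) = (8·147.0³·24·1.6905 / (78.6×10³))^0.25
  = (13117)^0.25 = 10.7019 mm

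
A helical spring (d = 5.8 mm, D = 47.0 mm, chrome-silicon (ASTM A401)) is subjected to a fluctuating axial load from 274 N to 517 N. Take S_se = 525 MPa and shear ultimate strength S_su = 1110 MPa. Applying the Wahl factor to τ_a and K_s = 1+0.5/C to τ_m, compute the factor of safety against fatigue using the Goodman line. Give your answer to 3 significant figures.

2.50

C = D/d = 47.0/5.8 = 8.1034; K_W = (4C−1)/(4C−4)+0.615/C = 1.1815; K_s = 1+0.5/C = 1.0617
F_a = (F_max−F_min)/2 = 121.5 N; F_m = (F_max+F_min)/2 = 395.5 N
τ_a = K_W·8F_aD/(πd³) = 1.1815 × 74.53 = 88.055 MPa
τ_m = K_s·8F_mD/(πd³) = 1.0617 × 242.61 = 257.57 MPa
Goodman: 1/n_f = τ_a/S_se + τ_m/S_su = 88.055/525 + 257.57/1110 = 0.16772 + 0.23205 = 0.39977
n_f = 1/0.39977 = 2.501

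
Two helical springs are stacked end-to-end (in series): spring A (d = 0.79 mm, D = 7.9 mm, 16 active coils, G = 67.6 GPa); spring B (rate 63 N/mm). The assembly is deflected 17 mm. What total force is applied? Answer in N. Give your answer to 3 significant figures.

7.05 N

k_A = Gd⁴/(8D³N_a) = (67.6×10³)(0.79⁴)/(8·7.9³·16) = 0.41722 N/mm
Series: 1/k_eq = 1/0.41722 + 1/63 = 2.4127; k_eq = 0.41447 N/mm
F = k_eq·δ = 0.41447·17 = 7.0461 N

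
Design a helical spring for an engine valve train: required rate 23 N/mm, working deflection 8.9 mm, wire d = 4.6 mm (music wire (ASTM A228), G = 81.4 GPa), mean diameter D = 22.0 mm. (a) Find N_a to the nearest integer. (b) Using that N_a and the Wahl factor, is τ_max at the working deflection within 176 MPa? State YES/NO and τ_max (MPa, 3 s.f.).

(a) 19 coils; (b) YES, τ_max = 153 MPa

N_a = Gd⁴/(8D³k) = (81.4×10³)(4.6⁴)/(8·22.0³·23) = 18.6 → N_a = 19
Actual rate k = Gd⁴/(8D³·19) = 22.519 N/mm
Working load F = kδ = 22.519·8.9 = 200.42 N
C = 22.0/4.6 = 4.7826; K_W = (4C−1)/(4C−4)+0.615/C = 1.3269
τ_max = K_W·8FD/(πd³) = 1.3269·115.35 = 153.06 MPa
τ_max ≤ 176 MPa → acceptable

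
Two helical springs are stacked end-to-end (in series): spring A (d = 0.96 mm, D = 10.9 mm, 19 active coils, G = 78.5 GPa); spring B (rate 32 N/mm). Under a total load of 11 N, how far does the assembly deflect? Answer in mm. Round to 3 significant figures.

k_A = Gd⁴/(8D³N_a) = (78.5×10³)(0.96⁴)/(8·10.9³·19) = 0.33871 N/mm
Series: 1/k_eq = 1/0.33871 + 1/32 = 2.9836; k_eq = 0.33517 N/mm
δ = F/k_eq = 11/0.33517 = 32.82 mm

32.8 mm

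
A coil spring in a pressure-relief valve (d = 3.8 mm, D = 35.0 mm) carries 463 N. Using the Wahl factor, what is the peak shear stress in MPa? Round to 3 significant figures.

871 MPa

Spring index C = D/d = 35.0/3.8 = 9.2105
K_W = (4C−1)/(4C−4) + 0.615/C = 35.842/32.842 + 0.0668 = 1.1581
τ₀ = 8FD/(πd³) = 8·463·35.0/(π·3.8³) = 129640/172.39 = 752.04 MPa
τ_max = K·τ₀ = 1.1581 × 752.04 = 870.95 MPa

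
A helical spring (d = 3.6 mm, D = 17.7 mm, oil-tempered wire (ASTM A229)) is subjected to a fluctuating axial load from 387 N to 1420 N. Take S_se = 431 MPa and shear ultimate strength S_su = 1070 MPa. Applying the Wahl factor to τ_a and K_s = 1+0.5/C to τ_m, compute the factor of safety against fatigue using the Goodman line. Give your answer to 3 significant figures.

0.413

C = D/d = 17.7/3.6 = 4.9167; K_W = (4C−1)/(4C−4)+0.615/C = 1.3166; K_s = 1+0.5/C = 1.1017
F_a = (F_max−F_min)/2 = 516.5 N; F_m = (F_max+F_min)/2 = 903.5 N
τ_a = K_W·8F_aD/(πd³) = 1.3166 × 498.97 = 656.93 MPa
τ_m = K_s·8F_mD/(πd³) = 1.1017 × 872.84 = 961.6 MPa
Goodman: 1/n_f = τ_a/S_se + τ_m/S_su = 656.93/431 + 961.6/1070 = 1.52421 + 0.89869 = 2.4229
n_f = 1/2.4229 = 0.4127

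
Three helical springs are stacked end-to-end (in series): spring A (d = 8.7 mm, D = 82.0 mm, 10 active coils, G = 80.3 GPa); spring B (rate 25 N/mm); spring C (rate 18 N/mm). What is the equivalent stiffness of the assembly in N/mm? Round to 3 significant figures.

5.22 N/mm

k_A = Gd⁴/(8D³N_a) = (80.3×10³)(8.7⁴)/(8·82.0³·10) = 10.429 N/mm
Series: 1/k_eq = 1/10.429 + 1/25 + 1/18 = 0.19144; k_eq = 5.2236 N/mm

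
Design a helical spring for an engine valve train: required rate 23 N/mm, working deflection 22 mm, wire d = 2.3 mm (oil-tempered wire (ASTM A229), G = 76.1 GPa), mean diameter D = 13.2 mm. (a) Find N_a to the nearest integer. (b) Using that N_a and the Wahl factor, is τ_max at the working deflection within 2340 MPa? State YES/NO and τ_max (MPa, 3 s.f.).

(a) 5 coils; (b) YES, τ_max = 1780 MPa

N_a = Gd⁴/(8D³k) = (76.1×10³)(2.3⁴)/(8·13.2³·23) = 5.032 → N_a = 5
Actual rate k = Gd⁴/(8D³·5) = 23.148 N/mm
Working load F = kδ = 23.148·22 = 509.26 N
C = 13.2/2.3 = 5.7391; K_W = (4C−1)/(4C−4)+0.615/C = 1.2654
τ_max = K_W·8FD/(πd³) = 1.2654·1406.9 = 1780.3 MPa
τ_max ≤ 2340 MPa → acceptable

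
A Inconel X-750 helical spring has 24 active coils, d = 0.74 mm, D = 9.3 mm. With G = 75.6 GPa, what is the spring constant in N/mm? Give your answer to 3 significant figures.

k = Gd⁴/(8D³N_a) = (75.6×10³ × 0.74⁴) / (8 × 9.3³ × 24)
  = 22669.9 / 154437 = 0.14679 N/mm

0.147 N/mm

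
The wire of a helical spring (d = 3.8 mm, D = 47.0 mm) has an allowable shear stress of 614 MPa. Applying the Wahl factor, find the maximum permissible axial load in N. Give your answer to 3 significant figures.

252 N

C = D/d = 47.0/3.8 = 12.3684
K_W = (4C−1)/(4C−4) + 0.615/C = 48.474/45.474 + 0.0497 = 1.1157
τ_max = K·8FD/(πd³) → F_max = τ_allow·πd³/(8DK)
F_max = 614·π·3.8³/(8·47.0·1.1157) = 1.0584e+05/419.5 = 252.31 N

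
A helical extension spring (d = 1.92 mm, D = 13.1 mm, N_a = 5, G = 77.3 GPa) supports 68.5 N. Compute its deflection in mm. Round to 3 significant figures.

k = Gd⁴/(8D³N_a) = (77.3×10³)(1.92⁴)/(8·13.1³·5) = 11.682 N/mm
δ = F/k = 68.5 / 11.682 = 5.8638 mm

5.86 mm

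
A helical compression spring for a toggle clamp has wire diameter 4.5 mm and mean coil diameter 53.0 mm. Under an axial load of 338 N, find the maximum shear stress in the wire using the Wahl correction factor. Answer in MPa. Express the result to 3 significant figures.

562 MPa

Spring index C = D/d = 53.0/4.5 = 11.7778
K_W = (4C−1)/(4C−4) + 0.615/C = 46.111/43.111 + 0.0522 = 1.1218
τ₀ = 8FD/(πd³) = 8·338·53.0/(π·4.5³) = 143312/286.28 = 500.6 MPa
τ_max = K·τ₀ = 1.1218 × 500.6 = 561.58 MPa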